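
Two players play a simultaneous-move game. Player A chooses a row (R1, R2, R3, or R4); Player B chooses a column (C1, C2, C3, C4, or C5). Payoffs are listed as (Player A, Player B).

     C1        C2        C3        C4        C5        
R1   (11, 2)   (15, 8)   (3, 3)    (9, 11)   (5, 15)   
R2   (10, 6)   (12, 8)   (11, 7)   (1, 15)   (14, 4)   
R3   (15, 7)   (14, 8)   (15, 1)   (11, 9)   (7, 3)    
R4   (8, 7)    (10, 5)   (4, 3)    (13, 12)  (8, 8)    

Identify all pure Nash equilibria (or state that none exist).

(R4, C4)

Check mutual best responses: a cell is a NE iff neither player can gain by unilaterally deviating.
Player A's best responses — vs C1: R3 (payoff 15); vs C2: R1 (payoff 15); vs C3: R3 (payoff 15); vs C4: R4 (payoff 13); vs C5: R2 (payoff 14).
Player B's best responses — vs R1: C5 (payoff 15); vs R2: C4 (payoff 15); vs R3: C4 (payoff 9); vs R4: C4 (payoff 12).
The only mutual best response is (R4, C4); neither player gains by switching there.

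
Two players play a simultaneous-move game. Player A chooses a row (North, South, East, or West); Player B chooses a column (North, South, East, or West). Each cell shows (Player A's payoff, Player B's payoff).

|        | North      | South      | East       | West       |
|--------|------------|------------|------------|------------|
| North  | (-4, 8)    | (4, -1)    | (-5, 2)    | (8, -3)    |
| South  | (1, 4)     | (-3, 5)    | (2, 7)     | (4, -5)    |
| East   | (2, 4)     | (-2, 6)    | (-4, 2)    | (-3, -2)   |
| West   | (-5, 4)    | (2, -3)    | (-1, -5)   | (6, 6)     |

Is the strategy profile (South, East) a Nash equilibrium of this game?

Holding Player B at East: Player A gets 2 from South, versus -5 from North, -4 from East, -1 from West. No profitable deviation for Player A.
Holding Player A at South: Player B gets 7 from East, versus 4 from North, 5 from South, -5 from West. No profitable deviation for Player B either.

Yes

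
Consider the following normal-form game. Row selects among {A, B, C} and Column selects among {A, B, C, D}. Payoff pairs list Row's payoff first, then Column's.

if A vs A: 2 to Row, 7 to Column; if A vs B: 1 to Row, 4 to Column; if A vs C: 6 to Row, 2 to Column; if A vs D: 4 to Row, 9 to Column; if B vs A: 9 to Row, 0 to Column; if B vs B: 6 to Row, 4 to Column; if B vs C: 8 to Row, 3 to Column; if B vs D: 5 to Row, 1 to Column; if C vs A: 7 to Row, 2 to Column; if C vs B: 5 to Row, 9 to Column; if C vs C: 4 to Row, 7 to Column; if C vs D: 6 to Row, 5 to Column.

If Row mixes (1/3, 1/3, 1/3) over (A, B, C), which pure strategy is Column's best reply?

Compute Column's expected payoff from each pure strategy against the given mix.
A: (1/3)·7 + (1/3)·0 + (1/3)·2 = 3
B: (1/3)·4 + (1/3)·4 + (1/3)·9 = 17/3
C: (1/3)·2 + (1/3)·3 + (1/3)·7 = 4
D: (1/3)·9 + (1/3)·1 + (1/3)·5 = 5
Highest expected payoff is 17/3, from B.

B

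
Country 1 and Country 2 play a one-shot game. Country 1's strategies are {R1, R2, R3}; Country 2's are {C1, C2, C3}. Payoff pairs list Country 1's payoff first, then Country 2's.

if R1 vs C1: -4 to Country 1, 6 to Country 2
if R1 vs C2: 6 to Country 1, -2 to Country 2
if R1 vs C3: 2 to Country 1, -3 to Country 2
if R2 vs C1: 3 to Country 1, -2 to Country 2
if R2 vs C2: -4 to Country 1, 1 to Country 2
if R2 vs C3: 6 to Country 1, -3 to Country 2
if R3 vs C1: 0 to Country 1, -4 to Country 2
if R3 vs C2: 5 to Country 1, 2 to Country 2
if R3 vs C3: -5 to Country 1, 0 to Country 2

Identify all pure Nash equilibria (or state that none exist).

No pure-strategy Nash equilibrium

Check mutual best responses: a cell is a NE iff neither player can gain by unilaterally deviating.
Country 1's best responses — vs C1: R2 (payoff 3); vs C2: R1 (payoff 6); vs C3: R2 (payoff 6).
Country 2's best responses — vs R1: C1 (payoff 6); vs R2: C2 (payoff 1); vs R3: C2 (payoff 2).
No cell has both players best-responding. For instance, Country 1's best reply to C2 is R1, but against R1 Country 2 prefers C1 over C2.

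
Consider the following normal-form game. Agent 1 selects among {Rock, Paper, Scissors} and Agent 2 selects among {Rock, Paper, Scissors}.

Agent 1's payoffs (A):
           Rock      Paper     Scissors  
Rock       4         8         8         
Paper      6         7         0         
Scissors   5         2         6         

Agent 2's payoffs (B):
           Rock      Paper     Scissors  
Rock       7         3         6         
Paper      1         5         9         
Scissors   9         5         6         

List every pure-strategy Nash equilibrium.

There is no pure-strategy Nash equilibrium

Check mutual best responses: a cell is a NE iff neither player can gain by unilaterally deviating.
Agent 1's best responses — vs Rock: Paper (payoff 6); vs Paper: Rock (payoff 8); vs Scissors: Rock (payoff 8).
Agent 2's best responses — vs Rock: Rock (payoff 7); vs Paper: Scissors (payoff 9); vs Scissors: Rock (payoff 9).
No cell has both players best-responding. For instance, Agent 1's best reply to Paper is Rock, but against Rock Agent 2 prefers Rock over Paper.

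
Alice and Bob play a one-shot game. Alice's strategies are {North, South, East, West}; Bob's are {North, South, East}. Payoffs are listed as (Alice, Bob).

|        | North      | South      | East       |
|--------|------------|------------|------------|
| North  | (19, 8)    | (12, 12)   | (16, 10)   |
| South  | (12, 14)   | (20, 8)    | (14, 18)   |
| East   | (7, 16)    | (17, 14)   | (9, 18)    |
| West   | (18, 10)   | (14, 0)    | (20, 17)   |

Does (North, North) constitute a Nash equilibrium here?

Holding Bob at North: Alice gets 19 from North, versus 12 from South, 7 from East, 18 from West. No profitable deviation for Alice.
Holding Alice at North: Bob gets 8 from North but could get 12 by switching to South. Bob has a profitable deviation.

No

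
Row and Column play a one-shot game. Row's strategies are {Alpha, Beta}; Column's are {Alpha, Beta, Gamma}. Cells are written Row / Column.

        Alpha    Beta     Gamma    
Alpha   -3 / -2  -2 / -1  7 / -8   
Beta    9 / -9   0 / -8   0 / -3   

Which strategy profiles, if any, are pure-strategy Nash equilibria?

Find each player's best response to every opponent strategy; NE are the intersections.
Row's best responses — vs Alpha: Beta (payoff 9); vs Beta: Beta (payoff 0); vs Gamma: Alpha (payoff 7).
Column's best responses — vs Alpha: Beta (payoff -1); vs Beta: Gamma (payoff -3).
No cell has both players best-responding. For instance, Row's best reply to Beta is Beta, but against Beta Column prefers Gamma over Beta.

There is no pure-strategy Nash equilibrium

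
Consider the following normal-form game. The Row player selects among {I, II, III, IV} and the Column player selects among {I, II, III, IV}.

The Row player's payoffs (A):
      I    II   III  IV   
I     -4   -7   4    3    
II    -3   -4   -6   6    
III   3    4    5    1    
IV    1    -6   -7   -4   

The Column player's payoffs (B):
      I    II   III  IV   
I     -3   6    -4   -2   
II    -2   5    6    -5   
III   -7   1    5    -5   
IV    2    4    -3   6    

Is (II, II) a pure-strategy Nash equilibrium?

Holding the Column player at II: the Row player gets -4 from II but could get 4 by switching to III. The Row player has a profitable deviation.

No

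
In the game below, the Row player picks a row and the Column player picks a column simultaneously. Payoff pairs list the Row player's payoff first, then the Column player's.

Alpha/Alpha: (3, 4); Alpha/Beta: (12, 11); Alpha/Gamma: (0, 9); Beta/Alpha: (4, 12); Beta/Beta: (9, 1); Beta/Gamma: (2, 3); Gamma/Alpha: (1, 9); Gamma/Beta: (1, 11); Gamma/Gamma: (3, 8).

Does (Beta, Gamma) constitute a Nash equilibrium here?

Holding the Column player at Gamma: the Row player gets 2 from Beta but could get 3 by switching to Gamma. The Row player has a profitable deviation.

No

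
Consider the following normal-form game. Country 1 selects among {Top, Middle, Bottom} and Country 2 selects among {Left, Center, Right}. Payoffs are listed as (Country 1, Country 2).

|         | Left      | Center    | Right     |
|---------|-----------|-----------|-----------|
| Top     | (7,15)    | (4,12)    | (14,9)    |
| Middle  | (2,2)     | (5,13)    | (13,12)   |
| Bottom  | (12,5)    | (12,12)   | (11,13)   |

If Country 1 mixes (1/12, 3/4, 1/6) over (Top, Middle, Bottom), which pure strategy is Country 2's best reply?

Compute Country 2's expected payoff from each pure strategy against the given mix.
Left: (1/12)·15 + (3/4)·2 + (1/6)·5 = 43/12
Center: (1/12)·12 + (3/4)·13 + (1/6)·12 = 51/4
Right: (1/12)·9 + (3/4)·12 + (1/6)·13 = 143/12
Highest expected payoff is 51/4, from Center.

Center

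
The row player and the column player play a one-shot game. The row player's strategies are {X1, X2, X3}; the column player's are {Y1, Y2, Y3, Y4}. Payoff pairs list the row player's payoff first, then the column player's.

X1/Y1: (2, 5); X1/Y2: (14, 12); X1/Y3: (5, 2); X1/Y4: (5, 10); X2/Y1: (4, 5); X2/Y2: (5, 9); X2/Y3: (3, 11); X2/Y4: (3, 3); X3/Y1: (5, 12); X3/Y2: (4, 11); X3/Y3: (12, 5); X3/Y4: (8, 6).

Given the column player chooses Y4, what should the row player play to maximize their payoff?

With the column player fixed at Y4, the row player's payoffs are: X1 → 5, X2 → 3, X3 → 8.
The maximum is 8, achieved by X3.

X3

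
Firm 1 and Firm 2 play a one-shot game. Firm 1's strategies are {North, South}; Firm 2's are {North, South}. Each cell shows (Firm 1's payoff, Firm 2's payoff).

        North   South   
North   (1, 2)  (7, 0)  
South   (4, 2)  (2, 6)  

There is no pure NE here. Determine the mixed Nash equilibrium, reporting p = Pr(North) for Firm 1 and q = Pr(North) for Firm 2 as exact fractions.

In a mixed NE each player is indifferent between their pure strategies, so the opponent's mix sets the indifference.
Firm 2 indifferent between North and South: p·2 + (1−p)·2 = p·0 + (1−p)·6 ⟹ 2 + 0p = 6 + (-6)p ⟹ p = 2/3.
Firm 1 indifferent between North and South: q·1 + (1−q)·7 = q·4 + (1−q)·2 ⟹ 7 + (-6)q = 2 + 2q ⟹ q = 5/8.

p = 2/3, q = 5/8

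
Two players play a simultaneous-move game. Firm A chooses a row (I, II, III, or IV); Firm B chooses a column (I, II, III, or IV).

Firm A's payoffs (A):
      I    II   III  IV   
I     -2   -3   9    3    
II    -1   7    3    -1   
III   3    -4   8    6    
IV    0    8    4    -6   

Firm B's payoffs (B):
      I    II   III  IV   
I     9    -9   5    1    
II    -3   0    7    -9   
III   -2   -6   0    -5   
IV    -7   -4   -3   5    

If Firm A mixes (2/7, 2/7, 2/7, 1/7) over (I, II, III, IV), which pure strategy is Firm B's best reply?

Firm B's best reply maximizes expected payoff against the mix.
I: (2/7)·9 + (2/7)·(-3) + (2/7)·(-2) + (1/7)·(-7) = 1/7
II: (2/7)·(-9) + (2/7)·0 + (2/7)·(-6) + (1/7)·(-4) = -34/7
III: (2/7)·5 + (2/7)·7 + (2/7)·0 + (1/7)·(-3) = 3
IV: (2/7)·1 + (2/7)·(-9) + (2/7)·(-5) + (1/7)·5 = -3
Highest expected payoff is 3, from III.

III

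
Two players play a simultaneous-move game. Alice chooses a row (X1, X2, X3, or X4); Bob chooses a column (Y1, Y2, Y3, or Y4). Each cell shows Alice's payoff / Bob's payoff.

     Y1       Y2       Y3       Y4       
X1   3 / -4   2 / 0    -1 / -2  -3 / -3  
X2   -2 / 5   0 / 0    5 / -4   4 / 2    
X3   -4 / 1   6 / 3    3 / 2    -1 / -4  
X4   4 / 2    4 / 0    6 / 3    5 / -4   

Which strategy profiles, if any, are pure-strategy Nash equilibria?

(X3, Y2) and (X4, Y3)

Find each player's best response to every opponent strategy; NE are the intersections.
Alice's best responses — vs Y1: X4 (payoff 4); vs Y2: X3 (payoff 6); vs Y3: X4 (payoff 6); vs Y4: X4 (payoff 5).
Bob's best responses — vs X1: Y2 (payoff 0); vs X2: Y1 (payoff 5); vs X3: Y2 (payoff 3); vs X4: Y3 (payoff 3).
Mutual best responses occur at (X3, Y2) and (X4, Y3); at each, neither player gains by switching.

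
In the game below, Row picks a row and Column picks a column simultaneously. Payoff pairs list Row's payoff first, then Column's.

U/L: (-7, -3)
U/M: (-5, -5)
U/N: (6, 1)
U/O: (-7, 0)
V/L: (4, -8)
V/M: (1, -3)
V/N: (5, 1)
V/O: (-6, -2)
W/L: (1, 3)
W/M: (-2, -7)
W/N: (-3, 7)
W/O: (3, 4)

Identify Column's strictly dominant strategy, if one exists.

N

A strategy is strictly dominant if it gives Column a strictly higher payoff than every other strategy, against every choice by the opponent.
N strictly dominates: vs U: 1 > each of {-3, -5, 0}; vs V: 1 > each of {-8, -3, -2}; vs W: 7 > each of {3, -7, 4}.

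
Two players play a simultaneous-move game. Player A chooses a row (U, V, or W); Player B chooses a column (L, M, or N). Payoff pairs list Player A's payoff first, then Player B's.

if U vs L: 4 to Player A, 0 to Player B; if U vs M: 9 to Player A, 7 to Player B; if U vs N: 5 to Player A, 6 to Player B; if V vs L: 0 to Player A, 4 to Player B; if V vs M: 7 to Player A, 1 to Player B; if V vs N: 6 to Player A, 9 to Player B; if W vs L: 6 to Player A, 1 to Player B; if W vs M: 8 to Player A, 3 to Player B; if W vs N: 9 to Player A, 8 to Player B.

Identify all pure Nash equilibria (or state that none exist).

(U, M) and (W, N)

Check mutual best responses: a cell is a NE iff neither player can gain by unilaterally deviating.
Player A's best responses — vs L: W (payoff 6); vs M: U (payoff 9); vs N: W (payoff 9).
Player B's best responses — vs U: M (payoff 7); vs V: N (payoff 9); vs W: N (payoff 8).
Mutual best responses occur at (U, M) and (W, N); at each, neither player gains by switching.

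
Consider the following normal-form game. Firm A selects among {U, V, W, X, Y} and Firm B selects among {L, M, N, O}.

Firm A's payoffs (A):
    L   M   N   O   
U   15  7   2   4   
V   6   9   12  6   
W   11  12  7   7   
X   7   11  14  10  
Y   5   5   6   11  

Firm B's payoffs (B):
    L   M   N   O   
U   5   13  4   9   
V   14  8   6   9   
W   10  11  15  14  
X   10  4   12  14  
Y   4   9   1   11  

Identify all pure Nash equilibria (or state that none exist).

A profile is a Nash equilibrium when each player is best-responding to the other.
Firm A's best responses — vs L: U (payoff 15); vs M: W (payoff 12); vs N: X (payoff 14); vs O: Y (payoff 11).
Firm B's best responses — vs U: M (payoff 13); vs V: L (payoff 14); vs W: N (payoff 15); vs X: O (payoff 14); vs Y: O (payoff 11).
The only mutual best response is (Y, O); neither player gains by switching there.

(Y, O)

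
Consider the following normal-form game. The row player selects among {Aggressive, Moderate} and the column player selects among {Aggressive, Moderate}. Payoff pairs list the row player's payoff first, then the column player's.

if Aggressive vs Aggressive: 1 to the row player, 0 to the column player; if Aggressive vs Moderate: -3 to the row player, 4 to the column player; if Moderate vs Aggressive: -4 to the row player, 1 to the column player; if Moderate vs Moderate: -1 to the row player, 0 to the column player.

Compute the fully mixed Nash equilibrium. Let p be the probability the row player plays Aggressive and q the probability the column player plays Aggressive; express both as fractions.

p = 1/5, q = 2/7

In a mixed NE each player is indifferent between their pure strategies, so the opponent's mix sets the indifference.
The column player indifferent between Aggressive and Moderate: p·0 + (1−p)·1 = p·4 + (1−p)·0 ⟹ 1 + (-1)p = 0 + 4p ⟹ p = 1/5.
The row player indifferent between Aggressive and Moderate: q·1 + (1−q)·(-3) = q·(-4) + (1−q)·(-1) ⟹ (-3) + 4q = (-1) + (-3)q ⟹ q = 2/7.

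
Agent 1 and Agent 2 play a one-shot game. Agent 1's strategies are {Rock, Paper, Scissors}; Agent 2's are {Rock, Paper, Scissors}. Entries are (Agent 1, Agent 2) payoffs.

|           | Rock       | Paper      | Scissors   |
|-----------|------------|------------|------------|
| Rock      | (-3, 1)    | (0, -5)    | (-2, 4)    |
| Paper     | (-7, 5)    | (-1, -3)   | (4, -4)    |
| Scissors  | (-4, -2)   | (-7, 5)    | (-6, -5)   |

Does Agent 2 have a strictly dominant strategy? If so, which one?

No strictly dominant strategy

Check whether one of Agent 2's strategies beats all alternatives regardless of what the opponent does.
Rock is not dominant: against Rock, Scissors gives 4 > 1.
Paper is not dominant: against Rock, Rock gives 1 > -5.
Scissors is not dominant: against Paper, Rock gives 5 > -4.
No single strategy is best against every opponent action.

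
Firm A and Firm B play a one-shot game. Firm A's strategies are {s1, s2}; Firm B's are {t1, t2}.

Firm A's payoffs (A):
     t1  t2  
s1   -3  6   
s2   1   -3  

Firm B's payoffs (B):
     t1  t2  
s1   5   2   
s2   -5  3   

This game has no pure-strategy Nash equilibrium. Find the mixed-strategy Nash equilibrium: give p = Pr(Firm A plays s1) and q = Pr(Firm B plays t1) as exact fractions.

Each player's mixing probability is pinned down by making the *other* player indifferent.
Firm B indifferent between t1 and t2: p·5 + (1−p)·(-5) = p·2 + (1−p)·3 ⟹ (-5) + 10p = 3 + (-1)p ⟹ p = 8/11.
Firm A indifferent between s1 and s2: q·(-3) + (1−q)·6 = q·1 + (1−q)·(-3) ⟹ 6 + (-9)q = (-3) + 4q ⟹ q = 9/13.

p = 8/11, q = 9/13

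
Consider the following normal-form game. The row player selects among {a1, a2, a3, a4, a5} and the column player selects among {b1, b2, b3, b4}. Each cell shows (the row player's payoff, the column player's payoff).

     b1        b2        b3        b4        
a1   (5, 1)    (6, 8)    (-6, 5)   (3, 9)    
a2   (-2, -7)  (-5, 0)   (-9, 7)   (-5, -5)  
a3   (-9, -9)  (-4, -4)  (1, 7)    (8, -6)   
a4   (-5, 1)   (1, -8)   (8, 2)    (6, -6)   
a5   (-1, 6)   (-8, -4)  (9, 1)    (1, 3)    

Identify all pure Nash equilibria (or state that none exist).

No pure-strategy Nash equilibrium

Find each player's best response to every opponent strategy; NE are the intersections.
The row player's best responses — vs b1: a1 (payoff 5); vs b2: a1 (payoff 6); vs b3: a5 (payoff 9); vs b4: a3 (payoff 8).
The column player's best responses — vs a1: b4 (payoff 9); vs a2: b3 (payoff 7); vs a3: b3 (payoff 7); vs a4: b3 (payoff 2); vs a5: b1 (payoff 6).
No cell has both players best-responding. For instance, the row player's best reply to b1 is a1, but against a1 the column player prefers b4 over b1.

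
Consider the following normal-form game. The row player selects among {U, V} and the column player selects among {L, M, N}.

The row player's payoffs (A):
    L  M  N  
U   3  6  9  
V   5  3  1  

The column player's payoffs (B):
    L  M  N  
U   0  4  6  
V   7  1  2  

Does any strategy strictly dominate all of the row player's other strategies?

None

Check whether one of the row player's strategies beats all alternatives regardless of what the opponent does.
U is not dominant: against L, V gives 5 > 3.
V is not dominant: against M, U gives 6 > 3.
No single strategy is best against every opponent action.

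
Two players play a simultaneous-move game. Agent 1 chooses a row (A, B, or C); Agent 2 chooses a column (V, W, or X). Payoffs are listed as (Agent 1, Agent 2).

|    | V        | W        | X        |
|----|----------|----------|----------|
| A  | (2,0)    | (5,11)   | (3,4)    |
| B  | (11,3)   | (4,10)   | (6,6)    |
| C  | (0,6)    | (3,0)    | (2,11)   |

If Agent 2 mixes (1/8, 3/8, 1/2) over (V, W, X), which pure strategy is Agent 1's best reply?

Compute Agent 1's expected payoff from each pure strategy against the given mix.
A: (1/8)·2 + (3/8)·5 + (1/2)·3 = 29/8
B: (1/8)·11 + (3/8)·4 + (1/2)·6 = 47/8
C: (1/8)·0 + (3/8)·3 + (1/2)·2 = 17/8
Highest expected payoff is 47/8, from B.

B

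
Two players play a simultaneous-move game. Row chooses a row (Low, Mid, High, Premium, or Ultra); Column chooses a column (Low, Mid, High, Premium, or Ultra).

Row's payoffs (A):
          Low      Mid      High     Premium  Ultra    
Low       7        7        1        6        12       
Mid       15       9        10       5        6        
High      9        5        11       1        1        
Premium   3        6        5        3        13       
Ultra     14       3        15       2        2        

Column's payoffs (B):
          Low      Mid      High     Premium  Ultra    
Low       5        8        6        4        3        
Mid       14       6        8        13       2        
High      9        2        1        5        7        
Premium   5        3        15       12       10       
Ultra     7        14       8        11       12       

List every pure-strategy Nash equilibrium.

(Mid, Low)

Check mutual best responses: a cell is a NE iff neither player can gain by unilaterally deviating.
Row's best responses — vs Low: Mid (payoff 15); vs Mid: Mid (payoff 9); vs High: Ultra (payoff 15); vs Premium: Low (payoff 6); vs Ultra: Premium (payoff 13).
Column's best responses — vs Low: Mid (payoff 8); vs Mid: Low (payoff 14); vs High: Low (payoff 9); vs Premium: High (payoff 15); vs Ultra: Mid (payoff 14).
The only mutual best response is (Mid, Low); neither player gains by switching there.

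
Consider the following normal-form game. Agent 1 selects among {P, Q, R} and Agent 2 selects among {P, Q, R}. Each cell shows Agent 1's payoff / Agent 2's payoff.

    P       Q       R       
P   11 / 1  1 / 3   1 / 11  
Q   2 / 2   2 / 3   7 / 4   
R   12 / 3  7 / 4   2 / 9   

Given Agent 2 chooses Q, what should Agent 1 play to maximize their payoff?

R

With Agent 2 fixed at Q, Agent 1's payoffs are: P → 1, Q → 2, R → 7.
The maximum is 7, achieved by R.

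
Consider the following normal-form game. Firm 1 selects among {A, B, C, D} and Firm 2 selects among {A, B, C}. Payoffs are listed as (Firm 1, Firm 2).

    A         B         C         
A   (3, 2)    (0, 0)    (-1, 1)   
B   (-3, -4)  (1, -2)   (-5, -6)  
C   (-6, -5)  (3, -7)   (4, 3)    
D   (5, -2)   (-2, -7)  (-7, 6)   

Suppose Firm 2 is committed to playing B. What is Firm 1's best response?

C

With Firm 2 fixed at B, Firm 1's payoffs are: A → 0, B → 1, C → 3, D → -2.
The maximum is 3, achieved by C.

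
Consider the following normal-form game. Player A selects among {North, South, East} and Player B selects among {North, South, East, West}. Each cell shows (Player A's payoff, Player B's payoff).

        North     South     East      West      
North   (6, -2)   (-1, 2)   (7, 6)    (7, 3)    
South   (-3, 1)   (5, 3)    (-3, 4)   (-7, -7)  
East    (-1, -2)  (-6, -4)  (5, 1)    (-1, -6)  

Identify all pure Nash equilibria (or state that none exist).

Check mutual best responses: a cell is a NE iff neither player can gain by unilaterally deviating.
Player A's best responses — vs North: North (payoff 6); vs South: South (payoff 5); vs East: North (payoff 7); vs West: North (payoff 7).
Player B's best responses — vs North: East (payoff 6); vs South: East (payoff 4); vs East: East (payoff 1).
The only mutual best response is (North, East); neither player gains by switching there.

(North, East)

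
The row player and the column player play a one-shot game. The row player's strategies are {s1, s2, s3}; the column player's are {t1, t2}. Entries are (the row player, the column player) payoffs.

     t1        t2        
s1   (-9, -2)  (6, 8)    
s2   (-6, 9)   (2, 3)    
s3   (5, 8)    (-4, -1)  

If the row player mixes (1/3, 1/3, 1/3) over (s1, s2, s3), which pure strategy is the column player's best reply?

Compute the column player's expected payoff from each pure strategy against the given mix.
t1: (1/3)·(-2) + (1/3)·9 + (1/3)·8 = 5
t2: (1/3)·8 + (1/3)·3 + (1/3)·(-1) = 10/3
Highest expected payoff is 5, from t1.

t1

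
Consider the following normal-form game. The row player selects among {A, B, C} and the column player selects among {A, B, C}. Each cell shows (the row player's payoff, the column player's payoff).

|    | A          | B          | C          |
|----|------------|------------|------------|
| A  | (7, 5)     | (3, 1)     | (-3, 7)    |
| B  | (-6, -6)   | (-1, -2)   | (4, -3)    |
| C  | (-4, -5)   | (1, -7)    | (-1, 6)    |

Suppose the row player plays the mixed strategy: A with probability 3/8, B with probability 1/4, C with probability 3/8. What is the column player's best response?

C

Compute the column player's expected payoff from each pure strategy against the given mix.
A: (3/8)·5 + (1/4)·(-6) + (3/8)·(-5) = -3/2
B: (3/8)·1 + (1/4)·(-2) + (3/8)·(-7) = -11/4
C: (3/8)·7 + (1/4)·(-3) + (3/8)·6 = 33/8
Highest expected payoff is 33/8, from C.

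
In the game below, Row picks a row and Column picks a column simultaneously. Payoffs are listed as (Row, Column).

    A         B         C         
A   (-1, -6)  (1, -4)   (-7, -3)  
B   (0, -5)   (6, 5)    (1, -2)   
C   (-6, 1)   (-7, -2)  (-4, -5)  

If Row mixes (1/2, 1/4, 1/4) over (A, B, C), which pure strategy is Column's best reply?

B

Column's best reply maximizes expected payoff against the mix.
A: (1/2)·(-6) + (1/4)·(-5) + (1/4)·1 = -4
B: (1/2)·(-4) + (1/4)·5 + (1/4)·(-2) = -5/4
C: (1/2)·(-3) + (1/4)·(-2) + (1/4)·(-5) = -13/4
Highest expected payoff is -5/4, from B.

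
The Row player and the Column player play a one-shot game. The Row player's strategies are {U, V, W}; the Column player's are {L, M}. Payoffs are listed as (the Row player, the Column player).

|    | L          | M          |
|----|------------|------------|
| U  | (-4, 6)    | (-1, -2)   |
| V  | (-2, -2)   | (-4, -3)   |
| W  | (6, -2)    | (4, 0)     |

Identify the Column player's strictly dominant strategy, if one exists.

None

A strategy is strictly dominant if it gives the Column player a strictly higher payoff than every other strategy, against every choice by the opponent.
L is not dominant: against W, M gives 0 > -2.
M is not dominant: against U, L gives 6 > -2.
No single strategy is best against every opponent action.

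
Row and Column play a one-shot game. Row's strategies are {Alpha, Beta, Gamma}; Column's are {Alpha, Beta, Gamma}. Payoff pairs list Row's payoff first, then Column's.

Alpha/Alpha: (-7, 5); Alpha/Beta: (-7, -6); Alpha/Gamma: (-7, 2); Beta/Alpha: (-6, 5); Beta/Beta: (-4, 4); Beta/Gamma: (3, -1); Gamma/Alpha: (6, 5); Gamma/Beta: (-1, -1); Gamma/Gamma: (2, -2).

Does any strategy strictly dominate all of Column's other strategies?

Alpha

A strategy is strictly dominant if it gives Column a strictly higher payoff than every other strategy, against every choice by the opponent.
Alpha strictly dominates: vs Alpha: 5 > each of {-6, 2}; vs Beta: 5 > each of {4, -1}; vs Gamma: 5 > each of {-1, -2}.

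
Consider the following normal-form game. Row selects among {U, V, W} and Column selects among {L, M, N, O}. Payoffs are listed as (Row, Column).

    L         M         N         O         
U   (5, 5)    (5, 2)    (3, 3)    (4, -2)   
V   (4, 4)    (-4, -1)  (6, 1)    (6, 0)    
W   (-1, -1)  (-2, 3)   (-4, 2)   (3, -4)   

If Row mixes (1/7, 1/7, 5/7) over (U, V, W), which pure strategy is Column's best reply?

M

Compute Column's expected payoff from each pure strategy against the given mix.
L: (1/7)·5 + (1/7)·4 + (5/7)·(-1) = 4/7
M: (1/7)·2 + (1/7)·(-1) + (5/7)·3 = 16/7
N: (1/7)·3 + (1/7)·1 + (5/7)·2 = 2
O: (1/7)·(-2) + (1/7)·0 + (5/7)·(-4) = -22/7
Highest expected payoff is 16/7, from M.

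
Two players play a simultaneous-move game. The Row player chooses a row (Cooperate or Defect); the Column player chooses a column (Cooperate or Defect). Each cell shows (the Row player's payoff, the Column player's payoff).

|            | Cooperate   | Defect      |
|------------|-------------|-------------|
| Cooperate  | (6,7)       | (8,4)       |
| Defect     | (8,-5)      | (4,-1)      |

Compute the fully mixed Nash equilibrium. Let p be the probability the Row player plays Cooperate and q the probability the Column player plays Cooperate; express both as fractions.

p = 4/7, q = 2/3

Each player's mixing probability is pinned down by making the *other* player indifferent.
The Column player indifferent between Cooperate and Defect: p·7 + (1−p)·(-5) = p·4 + (1−p)·(-1) ⟹ (-5) + 12p = (-1) + 5p ⟹ p = 4/7.
The Row player indifferent between Cooperate and Defect: q·6 + (1−q)·8 = q·8 + (1−q)·4 ⟹ 8 + (-2)q = 4 + 4q ⟹ q = 2/3.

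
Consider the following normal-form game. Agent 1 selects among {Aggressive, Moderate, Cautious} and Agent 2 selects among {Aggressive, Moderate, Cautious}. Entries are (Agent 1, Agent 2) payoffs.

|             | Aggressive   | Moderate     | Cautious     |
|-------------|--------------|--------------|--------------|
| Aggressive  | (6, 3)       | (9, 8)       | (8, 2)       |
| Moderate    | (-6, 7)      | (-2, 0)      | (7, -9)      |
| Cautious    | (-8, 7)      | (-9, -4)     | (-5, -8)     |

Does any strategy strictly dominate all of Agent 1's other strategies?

A strategy is strictly dominant if it gives Agent 1 a strictly higher payoff than every other strategy, against every choice by the opponent.
Aggressive strictly dominates: vs Aggressive: 6 > each of {-6, -8}; vs Moderate: 9 > each of {-2, -9}; vs Cautious: 8 > each of {7, -5}.

Aggressive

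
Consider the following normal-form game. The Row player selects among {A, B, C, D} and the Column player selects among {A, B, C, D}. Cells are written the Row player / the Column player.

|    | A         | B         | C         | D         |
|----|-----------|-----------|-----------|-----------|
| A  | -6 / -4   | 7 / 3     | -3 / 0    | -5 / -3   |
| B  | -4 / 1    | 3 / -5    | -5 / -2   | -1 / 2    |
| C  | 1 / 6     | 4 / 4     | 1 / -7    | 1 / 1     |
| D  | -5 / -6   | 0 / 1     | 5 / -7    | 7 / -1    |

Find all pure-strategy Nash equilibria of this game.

(A, B) and (C, A)

Find each player's best response to every opponent strategy; NE are the intersections.
The Row player's best responses — vs A: C (payoff 1); vs B: A (payoff 7); vs C: D (payoff 5); vs D: D (payoff 7).
The Column player's best responses — vs A: B (payoff 3); vs B: D (payoff 2); vs C: A (payoff 6); vs D: B (payoff 1).
Mutual best responses occur at (A, B) and (C, A); at each, neither player gains by switching.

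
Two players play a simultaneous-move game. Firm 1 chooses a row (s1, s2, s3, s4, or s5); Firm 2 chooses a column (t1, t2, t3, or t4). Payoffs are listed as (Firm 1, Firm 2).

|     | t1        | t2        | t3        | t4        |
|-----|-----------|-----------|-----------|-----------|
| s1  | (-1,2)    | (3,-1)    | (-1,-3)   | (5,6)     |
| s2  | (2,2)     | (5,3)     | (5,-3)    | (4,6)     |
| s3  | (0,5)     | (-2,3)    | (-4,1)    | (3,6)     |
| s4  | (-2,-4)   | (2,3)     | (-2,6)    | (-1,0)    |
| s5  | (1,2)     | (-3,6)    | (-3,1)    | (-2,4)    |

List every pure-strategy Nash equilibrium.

Check mutual best responses: a cell is a NE iff neither player can gain by unilaterally deviating.
Firm 1's best responses — vs t1: s2 (payoff 2); vs t2: s2 (payoff 5); vs t3: s2 (payoff 5); vs t4: s1 (payoff 5).
Firm 2's best responses — vs s1: t4 (payoff 6); vs s2: t4 (payoff 6); vs s3: t4 (payoff 6); vs s4: t3 (payoff 6); vs s5: t2 (payoff 6).
The only mutual best response is (s1, t4); neither player gains by switching there.

(s1, t4)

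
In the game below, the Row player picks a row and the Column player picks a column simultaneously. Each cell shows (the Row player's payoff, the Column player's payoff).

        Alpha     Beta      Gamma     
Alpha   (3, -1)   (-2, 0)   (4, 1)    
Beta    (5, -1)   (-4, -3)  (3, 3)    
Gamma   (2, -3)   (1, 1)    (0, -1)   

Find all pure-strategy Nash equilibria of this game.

(Alpha, Gamma) and (Gamma, Beta)

A profile is a Nash equilibrium when each player is best-responding to the other.
The Row player's best responses — vs Alpha: Beta (payoff 5); vs Beta: Gamma (payoff 1); vs Gamma: Alpha (payoff 4).
The Column player's best responses — vs Alpha: Gamma (payoff 1); vs Beta: Gamma (payoff 3); vs Gamma: Beta (payoff 1).
Mutual best responses occur at (Alpha, Gamma) and (Gamma, Beta); at each, neither player gains by switching.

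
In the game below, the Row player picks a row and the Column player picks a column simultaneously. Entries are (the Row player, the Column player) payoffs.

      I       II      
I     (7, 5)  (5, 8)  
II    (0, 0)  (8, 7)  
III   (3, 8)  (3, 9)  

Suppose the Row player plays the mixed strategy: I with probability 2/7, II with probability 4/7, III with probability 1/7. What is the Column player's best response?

II

The Column player's best reply maximizes expected payoff against the mix.
I: (2/7)·5 + (4/7)·0 + (1/7)·8 = 18/7
II: (2/7)·8 + (4/7)·7 + (1/7)·9 = 53/7
Highest expected payoff is 53/7, from II.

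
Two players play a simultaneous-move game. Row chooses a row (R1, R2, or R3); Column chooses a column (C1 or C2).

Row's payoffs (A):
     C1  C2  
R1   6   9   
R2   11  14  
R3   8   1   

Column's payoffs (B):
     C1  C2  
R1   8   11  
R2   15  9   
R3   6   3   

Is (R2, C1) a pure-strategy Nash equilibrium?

Yes

Holding Column at C1: Row gets 11 from R2, versus 6 from R1, 8 from R3. No profitable deviation for Row.
Holding Row at R2: Column gets 15 from C1, versus 9 from C2. No profitable deviation for Column either.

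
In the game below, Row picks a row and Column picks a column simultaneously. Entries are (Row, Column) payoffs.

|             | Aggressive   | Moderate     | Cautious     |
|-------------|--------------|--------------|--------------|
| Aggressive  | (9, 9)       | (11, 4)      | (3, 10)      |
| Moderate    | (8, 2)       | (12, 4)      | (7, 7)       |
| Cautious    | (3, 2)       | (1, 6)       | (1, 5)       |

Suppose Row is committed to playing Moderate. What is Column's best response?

With Row fixed at Moderate, Column's payoffs are: Aggressive → 2, Moderate → 4, Cautious → 7.
The maximum is 7, achieved by Cautious.

Cautious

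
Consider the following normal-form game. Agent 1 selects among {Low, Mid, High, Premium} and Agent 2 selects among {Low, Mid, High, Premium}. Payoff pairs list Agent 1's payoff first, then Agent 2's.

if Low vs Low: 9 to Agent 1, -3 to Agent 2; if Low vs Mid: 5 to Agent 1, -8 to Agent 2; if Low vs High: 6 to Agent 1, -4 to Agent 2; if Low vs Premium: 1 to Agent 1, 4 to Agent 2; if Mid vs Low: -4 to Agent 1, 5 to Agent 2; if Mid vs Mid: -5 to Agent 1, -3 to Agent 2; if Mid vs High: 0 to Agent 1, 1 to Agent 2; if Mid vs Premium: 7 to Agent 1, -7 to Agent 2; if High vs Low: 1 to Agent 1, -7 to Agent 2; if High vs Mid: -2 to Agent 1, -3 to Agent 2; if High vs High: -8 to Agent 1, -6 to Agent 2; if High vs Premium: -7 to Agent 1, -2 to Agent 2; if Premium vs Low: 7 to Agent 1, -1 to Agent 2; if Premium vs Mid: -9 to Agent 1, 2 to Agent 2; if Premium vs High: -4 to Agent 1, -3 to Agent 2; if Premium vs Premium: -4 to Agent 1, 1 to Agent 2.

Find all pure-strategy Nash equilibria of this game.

None

Find each player's best response to every opponent strategy; NE are the intersections.
Agent 1's best responses — vs Low: Low (payoff 9); vs Mid: Low (payoff 5); vs High: Low (payoff 6); vs Premium: Mid (payoff 7).
Agent 2's best responses — vs Low: Premium (payoff 4); vs Mid: Low (payoff 5); vs High: Premium (payoff -2); vs Premium: Mid (payoff 2).
No cell has both players best-responding. For instance, Agent 1's best reply to Mid is Low, but against Low Agent 2 prefers Premium over Mid.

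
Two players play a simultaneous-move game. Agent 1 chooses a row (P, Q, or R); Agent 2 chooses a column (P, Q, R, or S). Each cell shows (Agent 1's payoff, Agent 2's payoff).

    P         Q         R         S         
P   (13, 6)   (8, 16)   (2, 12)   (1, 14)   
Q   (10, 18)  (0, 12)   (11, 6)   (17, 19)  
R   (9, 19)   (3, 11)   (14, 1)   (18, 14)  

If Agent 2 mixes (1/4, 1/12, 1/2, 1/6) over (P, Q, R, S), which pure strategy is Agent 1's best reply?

R

Agent 1's best reply maximizes expected payoff against the mix.
P: (1/4)·13 + (1/12)·8 + (1/2)·2 + (1/6)·1 = 61/12
Q: (1/4)·10 + (1/12)·0 + (1/2)·11 + (1/6)·17 = 65/6
R: (1/4)·9 + (1/12)·3 + (1/2)·14 + (1/6)·18 = 25/2
Highest expected payoff is 25/2, from R.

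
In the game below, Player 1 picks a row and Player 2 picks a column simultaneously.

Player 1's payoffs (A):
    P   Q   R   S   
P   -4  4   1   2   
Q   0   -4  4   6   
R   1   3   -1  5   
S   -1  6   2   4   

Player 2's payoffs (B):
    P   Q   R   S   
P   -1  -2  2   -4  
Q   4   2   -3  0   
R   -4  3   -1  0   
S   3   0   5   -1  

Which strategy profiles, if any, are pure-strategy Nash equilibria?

There is no pure-strategy Nash equilibrium

Find each player's best response to every opponent strategy; NE are the intersections.
Player 1's best responses — vs P: R (payoff 1); vs Q: S (payoff 6); vs R: Q (payoff 4); vs S: Q (payoff 6).
Player 2's best responses — vs P: R (payoff 2); vs Q: P (payoff 4); vs R: Q (payoff 3); vs S: R (payoff 5).
No cell has both players best-responding. For instance, Player 1's best reply to R is Q, but against Q Player 2 prefers P over R.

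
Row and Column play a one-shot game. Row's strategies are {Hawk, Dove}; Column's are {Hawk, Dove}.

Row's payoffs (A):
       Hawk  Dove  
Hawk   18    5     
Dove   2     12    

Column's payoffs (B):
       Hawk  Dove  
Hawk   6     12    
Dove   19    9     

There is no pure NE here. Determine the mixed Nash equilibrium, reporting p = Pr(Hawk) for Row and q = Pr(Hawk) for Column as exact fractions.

In a mixed NE each player is indifferent between their pure strategies, so the opponent's mix sets the indifference.
Column indifferent between Hawk and Dove: p·6 + (1−p)·19 = p·12 + (1−p)·9 ⟹ 19 + (-13)p = 9 + 3p ⟹ p = 5/8.
Row indifferent between Hawk and Dove: q·18 + (1−q)·5 = q·2 + (1−q)·12 ⟹ 5 + 13q = 12 + (-10)q ⟹ q = 7/23.

p = 5/8, q = 7/23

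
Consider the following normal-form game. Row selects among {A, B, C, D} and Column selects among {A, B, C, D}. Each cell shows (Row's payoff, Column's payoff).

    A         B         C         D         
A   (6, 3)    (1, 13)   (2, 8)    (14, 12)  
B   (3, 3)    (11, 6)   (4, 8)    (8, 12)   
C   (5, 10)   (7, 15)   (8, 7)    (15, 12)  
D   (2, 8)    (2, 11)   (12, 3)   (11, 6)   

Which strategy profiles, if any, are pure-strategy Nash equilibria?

A profile is a Nash equilibrium when each player is best-responding to the other.
Row's best responses — vs A: A (payoff 6); vs B: B (payoff 11); vs C: D (payoff 12); vs D: C (payoff 15).
Column's best responses — vs A: B (payoff 13); vs B: D (payoff 12); vs C: B (payoff 15); vs D: B (payoff 11).
No cell has both players best-responding. For instance, Row's best reply to A is A, but against A Column prefers B over A.

There is no pure-strategy Nash equilibrium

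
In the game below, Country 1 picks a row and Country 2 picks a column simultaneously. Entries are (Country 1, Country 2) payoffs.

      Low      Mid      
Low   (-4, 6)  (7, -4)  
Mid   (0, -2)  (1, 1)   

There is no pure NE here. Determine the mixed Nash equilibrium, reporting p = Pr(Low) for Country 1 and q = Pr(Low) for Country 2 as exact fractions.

p = 3/13, q = 3/5

Each player's mixing probability is pinned down by making the *other* player indifferent.
Country 2 indifferent between Low and Mid: p·6 + (1−p)·(-2) = p·(-4) + (1−p)·1 ⟹ (-2) + 8p = 1 + (-5)p ⟹ p = 3/13.
Country 1 indifferent between Low and Mid: q·(-4) + (1−q)·7 = q·0 + (1−q)·1 ⟹ 7 + (-11)q = 1 + (-1)q ⟹ q = 3/5.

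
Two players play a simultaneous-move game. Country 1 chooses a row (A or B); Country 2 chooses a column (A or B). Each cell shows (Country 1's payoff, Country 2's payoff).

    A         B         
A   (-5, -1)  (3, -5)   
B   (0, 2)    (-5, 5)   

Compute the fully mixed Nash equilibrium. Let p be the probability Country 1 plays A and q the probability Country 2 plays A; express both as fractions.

p = 3/7, q = 8/13

Each player's mixing probability is pinned down by making the *other* player indifferent.
Country 2 indifferent between A and B: p·(-1) + (1−p)·2 = p·(-5) + (1−p)·5 ⟹ 2 + (-3)p = 5 + (-10)p ⟹ p = 3/7.
Country 1 indifferent between A and B: q·(-5) + (1−q)·3 = q·0 + (1−q)·(-5) ⟹ 3 + (-8)q = (-5) + 5q ⟹ q = 8/13.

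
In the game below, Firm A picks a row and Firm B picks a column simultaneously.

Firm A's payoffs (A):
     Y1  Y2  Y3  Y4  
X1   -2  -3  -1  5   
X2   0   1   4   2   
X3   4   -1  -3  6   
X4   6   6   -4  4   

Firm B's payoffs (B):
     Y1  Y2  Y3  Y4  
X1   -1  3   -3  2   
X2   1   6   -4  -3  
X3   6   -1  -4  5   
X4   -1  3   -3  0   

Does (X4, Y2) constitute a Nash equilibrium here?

Yes

Holding Firm B at Y2: Firm A gets 6 from X4, versus -3 from X1, 1 from X2, -1 from X3. No profitable deviation for Firm A.
Holding Firm A at X4: Firm B gets 3 from Y2, versus -1 from Y1, -3 from Y3, 0 from Y4. No profitable deviation for Firm B either.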